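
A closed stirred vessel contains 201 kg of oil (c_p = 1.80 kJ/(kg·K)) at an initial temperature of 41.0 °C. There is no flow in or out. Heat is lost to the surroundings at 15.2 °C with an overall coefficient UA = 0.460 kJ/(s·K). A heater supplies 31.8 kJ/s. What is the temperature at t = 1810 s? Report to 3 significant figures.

M c_p dT/dt = −UA(T − T_amb) + Q̇.
dT/dt = (T_ss − T)/τ with T_ss = T_amb + Q̇/UA = 15.2 + 31.8/0.460 = 84.330 °C, τ = M c_p/UA = 201·1.80/0.460 = 786.52 s.
Solution: T(t) = T_ss + (T₀ − T_ss) e^(−t/τ).
T(1810) = 84.330 + (-43.330)·0.10013 = 79.992 °C.

80.0 °C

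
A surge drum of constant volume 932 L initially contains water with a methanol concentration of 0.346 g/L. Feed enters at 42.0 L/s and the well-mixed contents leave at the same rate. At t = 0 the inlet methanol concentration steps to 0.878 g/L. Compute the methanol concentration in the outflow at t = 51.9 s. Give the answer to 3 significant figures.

0.827 g/L

Species balance on the tank: V dC/dt = Q(C_in − C).
Time constant τ = V/Q = 932/42.0 = 22.190 s.
This is linear first-order; C(t) = C_in + (C₀ − C_in) e^(−t/τ).
C(51.9) = 0.878 + (0.346 − 0.878)·e^(−51.9/22.190) = 0.878 + (-0.53200)·0.096439 = 0.82669 g/L.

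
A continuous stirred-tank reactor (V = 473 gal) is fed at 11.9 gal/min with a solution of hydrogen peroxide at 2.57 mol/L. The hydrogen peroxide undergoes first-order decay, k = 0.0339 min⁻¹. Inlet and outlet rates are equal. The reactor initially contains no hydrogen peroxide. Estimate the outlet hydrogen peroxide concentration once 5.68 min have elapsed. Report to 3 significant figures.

V dC/dt = Q(C_in − C) − k V C.
dC/dt = (Q/V) C_in − (Q/V + k) C; effective rate a = Q/V + k = 0.025159 + 0.0339 = 0.059059 min⁻¹.
C_ss = Q C_in/(Q + kV) = 1.0948 mol/L; C(t) = C_ss + (C₀ − C_ss) e^(−a t).
C(5.68) = 1.0948 + (-1.0948)·e^(−0.059059·5.68) = 1.0948 + (-1.0948)·0.71501 = 0.31200 mol/L.

0.312 mol/L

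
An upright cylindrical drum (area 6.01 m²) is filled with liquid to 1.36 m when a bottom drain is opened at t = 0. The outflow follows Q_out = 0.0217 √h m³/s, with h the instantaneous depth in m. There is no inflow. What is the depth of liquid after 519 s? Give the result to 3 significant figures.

A dh/dt = −Q_out = −0.0217 √h.
Separate and integrate: 2(√h − √h₀) = −(0.0217/A) t.
√h = √1.36 − 0.0217·519/(2·6.01) = 1.1662 − 0.93696 = 0.22923.
h = 0.22923² = 0.052545 m.

0.0525 m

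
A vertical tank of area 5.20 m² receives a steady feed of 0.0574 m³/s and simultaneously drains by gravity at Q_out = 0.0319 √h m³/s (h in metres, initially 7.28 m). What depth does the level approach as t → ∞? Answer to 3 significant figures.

3.24 m

A dh/dt = Q_in − 0.0319 √h. Steady state requires inflow = outflow:
Q_in = 0.0319 √h_ss ⇒ √h_ss = 0.0574/0.0319 = 1.7994.
h_ss = 1.7994² = 3.2377 m. (Since h₀ = 7.28 m > h_ss, the level will fall toward this value.)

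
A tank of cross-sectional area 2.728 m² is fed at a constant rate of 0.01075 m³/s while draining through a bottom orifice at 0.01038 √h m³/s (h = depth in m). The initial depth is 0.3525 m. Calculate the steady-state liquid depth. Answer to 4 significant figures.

A dh/dt = Q_in − 0.01038 √h. Steady state requires inflow = outflow:
Q_in = 0.01038 √h_ss ⇒ √h_ss = 0.01075/0.01038 = 1.03565.
h_ss = 1.03565² = 1.07256 m. (Since h₀ = 0.3525 m < h_ss, the level will rise toward this value.)

1.073 m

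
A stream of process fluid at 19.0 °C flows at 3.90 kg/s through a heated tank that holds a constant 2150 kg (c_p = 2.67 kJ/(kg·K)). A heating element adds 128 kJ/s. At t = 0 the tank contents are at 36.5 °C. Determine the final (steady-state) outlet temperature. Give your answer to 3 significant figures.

M c_p dT/dt = ṁ c_p (T_in − T) + Q̇.
At steady state dT/dt = 0 ⇒ T_ss = T_in + Q̇/(ṁ c_p) = 19.0 + 128/(3.90·2.67) = 31.292 °C.

31.3 °C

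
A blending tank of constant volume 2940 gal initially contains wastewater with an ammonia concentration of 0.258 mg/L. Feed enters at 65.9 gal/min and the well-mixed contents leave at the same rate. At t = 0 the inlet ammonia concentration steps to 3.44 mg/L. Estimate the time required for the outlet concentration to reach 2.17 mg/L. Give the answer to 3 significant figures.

Transient balance on the dissolved component: V dC/dt = Q(C_in − C), so τ = V/Q = 44.613 min.
C(t) = C_in + (C₀ − C_in) e^(−t/τ). Set C = 2.17 and solve for t:
e^(−t/τ) = (C − C_in)/(C₀ − C_in) = (2.17 − 3.44)/(0.258 − 3.44) = 0.39912
t = −τ ln(…) = 44.613 × 0.91849 = 40.977 min.

41.0 min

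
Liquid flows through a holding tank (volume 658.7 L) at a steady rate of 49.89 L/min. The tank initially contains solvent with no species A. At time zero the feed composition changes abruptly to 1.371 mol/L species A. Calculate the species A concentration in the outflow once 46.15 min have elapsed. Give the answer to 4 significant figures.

1.329 mol/L

Unsteady species balance (constant V, well mixed): V dC/dt = Q(C_in − C).
Time constant τ = V/Q = 658.7/49.89 = 13.2030 min.
C approaches C_in exponentially: C(t) = C_in + (C₀ − C_in) e^(−t/τ).
C(46.15) = 1.371 + (0 − 1.371)·e^(−46.15/13.2030) = 1.371 + (-1.37100)·0.0303364 = 1.32941 mol/L.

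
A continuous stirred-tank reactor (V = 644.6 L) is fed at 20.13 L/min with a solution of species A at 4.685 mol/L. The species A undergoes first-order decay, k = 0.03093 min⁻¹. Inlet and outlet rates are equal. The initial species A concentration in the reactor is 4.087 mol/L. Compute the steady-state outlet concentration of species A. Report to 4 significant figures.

2.354 mol/L

Species balance: V dC/dt = Q C_in − Q C − k V C.
At steady state: 0 = Q C_in − (Q + kV) C_ss, so C_ss = Q C_in/(Q + kV).
C_ss = 20.13·4.685/(20.13 + 0.03093·644.6) = 94.3090/40.0675 = 2.35376 mol/L.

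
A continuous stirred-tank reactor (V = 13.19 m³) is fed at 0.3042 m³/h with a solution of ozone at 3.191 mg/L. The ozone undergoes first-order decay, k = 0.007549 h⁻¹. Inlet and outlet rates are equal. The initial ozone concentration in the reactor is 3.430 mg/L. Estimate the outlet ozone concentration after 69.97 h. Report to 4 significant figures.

2.525 mg/L

V dC/dt = Q(C_in − C) − k V C.
dC/dt = (Q/V) C_in − (Q/V + k) C; effective rate a = Q/V + k = 0.0230629 + 0.007549 = 0.0306119 h⁻¹.
C_ss = Q C_in/(Q + kV) = 2.40409 mg/L; C(t) = C_ss + (C₀ − C_ss) e^(−a t).
C(69.97) = 2.40409 + (1.02591)·e^(−0.0306119·69.97) = 2.40409 + (1.02591)·0.117430 = 2.52456 mg/L.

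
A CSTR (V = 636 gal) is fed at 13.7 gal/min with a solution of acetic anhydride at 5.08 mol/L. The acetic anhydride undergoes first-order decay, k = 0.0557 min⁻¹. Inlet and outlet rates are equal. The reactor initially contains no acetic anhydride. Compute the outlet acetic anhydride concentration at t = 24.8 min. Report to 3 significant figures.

1.21 mol/L

Species balance: V dC/dt = Q C_in − Q C − k V C.
dC/dt = (Q/V) C_in − (Q/V + k) C; effective rate a = Q/V + k = 0.021541 + 0.0557 = 0.077241 min⁻¹.
C_ss = Q C_in/(Q + kV) = 1.4167 mol/L; C(t) = C_ss + (C₀ − C_ss) e^(−a t).
C(24.8) = 1.4167 + (-1.4167)·e^(−0.077241·24.8) = 1.4167 + (-1.4167)·0.14726 = 1.2081 mol/L.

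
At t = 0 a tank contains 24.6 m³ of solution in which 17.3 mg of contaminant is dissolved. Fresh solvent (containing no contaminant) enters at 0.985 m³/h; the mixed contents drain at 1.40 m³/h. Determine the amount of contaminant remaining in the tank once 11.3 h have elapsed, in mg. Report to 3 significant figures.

8.48 mg

Total volume: dV/dt = Q_in − Q_out = -0.41500 m³/h, so V(t) = 24.6 − 0.41500 t and V(11.3) = 19.911 m³.
Solute balance: dm/dt = 0 − Q_out C = −Q_out m/V(t).
dm/m = −Q_out dt/(V₀ − 0.41500 t); integrating gives ln(m/m₀) = −(Q_out/(Q_in−Q_out)) ln(V/V₀).
m = m₀ (V₀/V)^(Q_out/(Q_in−Q_out)) = 17.3 × (24.6/19.911)^(-3.3735) = 8.4758 mg.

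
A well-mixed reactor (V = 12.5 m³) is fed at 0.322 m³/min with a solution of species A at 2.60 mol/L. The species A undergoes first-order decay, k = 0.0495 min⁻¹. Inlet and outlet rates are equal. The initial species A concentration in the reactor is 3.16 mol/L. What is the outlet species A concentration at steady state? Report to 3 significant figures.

0.890 mol/L

Species balance: V dC/dt = Q C_in − Q C − k V C.
Steady state (dC/dt = 0): C_ss = Q C_in/(Q + kV) = C_in/(1 + kV/Q).
C_ss = 0.322·2.60/(0.322 + 0.0495·12.5) = 0.83720/0.94075 = 0.88993 mol/L.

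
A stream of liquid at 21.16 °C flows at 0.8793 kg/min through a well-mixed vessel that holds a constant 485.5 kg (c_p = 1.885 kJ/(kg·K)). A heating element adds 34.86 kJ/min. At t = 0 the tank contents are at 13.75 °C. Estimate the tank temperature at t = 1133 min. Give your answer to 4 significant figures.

38.54 °C

M c_p dT/dt = ṁ c_p (T_in − T) + Q̇.
τ = M/ṁ = 552.144 min; T_ss = T_in + Q̇/(ṁ c_p) = 21.16 + 34.86/(0.8793·1.885) = 42.1919 °C.
This is linear first-order; T(t) = T_ss + (T₀ − T_ss) e^(−t/τ).
T(1133) = 42.1919 + (-28.4419)·e^(−1133/552.144) = 42.1919 + (-28.4419)·0.128477 = 38.5378 °C.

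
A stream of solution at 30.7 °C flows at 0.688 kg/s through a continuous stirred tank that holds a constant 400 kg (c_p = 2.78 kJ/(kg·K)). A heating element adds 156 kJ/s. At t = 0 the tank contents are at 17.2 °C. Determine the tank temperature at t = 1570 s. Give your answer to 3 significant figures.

106 °C

Energy balance: M c_p dT/dt = ṁ c_p (T_in − T) + 156.
Rearrange: dT/dt = (T_ss − T)/τ with τ = M/ṁ = 581.40 s and T_ss = T_in + Q̇/(ṁ c_p) = 112.26 °C.
T approaches T_ss exponentially: T(t) = T_ss + (T₀ − T_ss) e^(−t/τ).
T(1570) = 112.26 + (-95.063)·e^(−1570/581.40) = 112.26 + (-95.063)·0.067179 = 105.88 °C.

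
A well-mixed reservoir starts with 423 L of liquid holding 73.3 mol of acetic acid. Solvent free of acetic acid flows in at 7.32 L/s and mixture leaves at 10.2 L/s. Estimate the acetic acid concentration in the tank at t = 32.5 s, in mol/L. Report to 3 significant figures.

Total volume: dV/dt = Q_in − Q_out = -2.8800 L/s, so V(t) = 423 − 2.8800 t and V(32.5) = 329.40 L.
Species balance (pure solvent in): dm/dt = −Q_out · m/V(t).
dm/m = −Q_out dt/(V₀ − 2.8800 t); integrating gives ln(m/m₀) = −(Q_out/(Q_in−Q_out)) ln(V/V₀).
m = m₀ (V₀/V)^(Q_out/(Q_in−Q_out)) = 73.3 × (423/329.40)^(-3.5417) = 30.229 mol.
C = m/V = 30.229/329.40 = 0.091769 mol/L.

0.0918 mol/L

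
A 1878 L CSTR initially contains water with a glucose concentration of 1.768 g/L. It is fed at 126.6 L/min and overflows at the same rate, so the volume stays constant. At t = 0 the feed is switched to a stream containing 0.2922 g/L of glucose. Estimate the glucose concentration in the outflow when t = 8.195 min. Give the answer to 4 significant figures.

1.142 g/L

Unsteady species balance (constant V, well mixed): V dC/dt = Q(C_in − C).
Time constant τ = V/Q = 1878/126.6 = 14.8341 min.
Integrating: C(t) = C_in + (C₀ − C_in) e^(−t/τ).
C(8.195) = 0.2922 + (1.768 − 0.2922)·e^(−8.195/14.8341) = 0.2922 + (1.47580)·0.575542 = 1.14159 g/L.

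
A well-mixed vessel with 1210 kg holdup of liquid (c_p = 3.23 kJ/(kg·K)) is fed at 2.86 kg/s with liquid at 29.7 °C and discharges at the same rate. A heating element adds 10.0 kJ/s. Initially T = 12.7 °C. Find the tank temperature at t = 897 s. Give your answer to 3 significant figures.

Unsteady energy balance on the tank contents: M c_p dT/dt = ṁ c_p (T_in − T) + 10.0.
Rearrange: dT/dt = (T_ss − T)/τ with τ = M/ṁ = 423.08 s and T_ss = T_in + Q̇/(ṁ c_p) = 30.783 °C.
T approaches T_ss exponentially: T(t) = T_ss + (T₀ − T_ss) e^(−t/τ).
T(897) = 30.783 + (-18.083)·e^(−897/423.08) = 30.783 + (-18.083)·0.12001 = 28.612 °C.

28.6 °C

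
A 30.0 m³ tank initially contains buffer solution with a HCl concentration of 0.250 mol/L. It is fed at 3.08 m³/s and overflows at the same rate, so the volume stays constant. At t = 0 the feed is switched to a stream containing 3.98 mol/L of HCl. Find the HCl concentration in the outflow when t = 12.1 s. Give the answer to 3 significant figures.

2.90 mol/L

Accumulation = in − out for the solute gives V dC/dt = Q(C_in − C).
Time constant τ = V/Q = 30.0/3.08 = 9.7403 s.
This is linear first-order; C(t) = C_in + (C₀ − C_in) e^(−t/τ).
C(12.1) = 3.98 + (0.250 − 3.98)·e^(−12.1/9.7403) = 3.98 + (-3.7300)·0.28873 = 2.9030 mol/L.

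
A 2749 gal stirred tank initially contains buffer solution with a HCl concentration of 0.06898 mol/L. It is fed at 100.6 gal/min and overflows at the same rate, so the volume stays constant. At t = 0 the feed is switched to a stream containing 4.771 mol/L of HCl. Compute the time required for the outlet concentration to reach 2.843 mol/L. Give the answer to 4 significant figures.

Transient balance on the dissolved component: V dC/dt = Q(C_in − C), so τ = V/Q = 27.3260 min.
C(t) = C_in + (C₀ − C_in) e^(−t/τ). Set C = 2.843 and solve for t:
e^(−t/τ) = (C − C_in)/(C₀ − C_in) = (2.843 − 4.771)/(0.06898 − 4.771) = 0.410037
t = −τ ln(…) = 27.3260 × 0.891509 = 24.3614 min.

24.36 min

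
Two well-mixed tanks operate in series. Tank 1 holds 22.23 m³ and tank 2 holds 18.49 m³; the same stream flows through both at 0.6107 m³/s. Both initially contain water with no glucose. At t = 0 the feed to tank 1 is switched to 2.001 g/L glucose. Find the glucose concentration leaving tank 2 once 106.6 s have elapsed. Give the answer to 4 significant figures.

Each tank obeys Vᵢ dCᵢ/dt = Q(Cᵢ₋₁ − Cᵢ), so τᵢ = Vᵢ/Q.
τ₁ = 22.23/0.6107 = 36.4009 s; τ₂ = 18.49/0.6107 = 30.2767 s.
Solving the cascade with C₁(0)=C₂(0)=0 gives C₂(t) = C_in[1 − (τ₁ e^(−t/τ₁) − τ₂ e^(−t/τ₂))/(τ₁ − τ₂)].
At t = 106.6: e^(−t/τ₁) = 0.0534770, e^(−t/τ₂) = 0.0295741.
C₂ = 2.001·[1 − (36.4009·0.0534770 − 30.2767·0.0295741)/(6.12412)] = 2.001·0.828351 = 1.65753 g/L.

1.658 g/L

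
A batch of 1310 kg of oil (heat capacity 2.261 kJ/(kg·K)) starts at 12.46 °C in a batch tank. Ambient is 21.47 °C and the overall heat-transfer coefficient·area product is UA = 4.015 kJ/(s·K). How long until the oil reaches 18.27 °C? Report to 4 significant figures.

Lumped-capacitance energy balance: M c_p dT/dt = UA(T_amb − T).
τ = M c_p/UA = 737.711 s; T_ss = T_amb = 21.4700 °C.
T(t) = T_ss + (T₀ − T_ss)e^(−t/τ); set T = 18.27:
t = −τ ln[(T − T_ss)/(T₀ − T_ss)] = −737.711 · ln(0.355161) = 763.667 s.

763.7 s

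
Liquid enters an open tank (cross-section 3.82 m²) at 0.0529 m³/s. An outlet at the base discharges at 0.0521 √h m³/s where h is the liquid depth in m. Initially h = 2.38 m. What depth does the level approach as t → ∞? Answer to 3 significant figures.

1.03 m

Level balance: A dh/dt = 0.0529 − 0.0521 √h. Setting dh/dt = 0:
Q_in = 0.0521 √h_ss ⇒ √h_ss = 0.0529/0.0521 = 1.0154.
h_ss = 1.0154² = 1.0309 m. (Since h₀ = 2.38 m > h_ss, the level will fall toward this value.)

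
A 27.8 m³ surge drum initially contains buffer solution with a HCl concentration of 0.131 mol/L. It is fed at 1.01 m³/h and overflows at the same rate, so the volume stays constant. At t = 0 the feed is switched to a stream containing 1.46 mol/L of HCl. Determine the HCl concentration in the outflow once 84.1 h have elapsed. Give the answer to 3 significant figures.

Unsteady species balance (constant V, well mixed): V dC/dt = Q(C_in − C).
Time constant τ = V/Q = 27.8/1.01 = 27.525 h.
C approaches C_in exponentially: C(t) = C_in + (C₀ − C_in) e^(−t/τ).
C(84.1) = 1.46 + (0.131 − 1.46)·e^(−84.1/27.525) = 1.46 + (-1.3290)·0.047102 = 1.3974 mol/L.

1.40 mol/L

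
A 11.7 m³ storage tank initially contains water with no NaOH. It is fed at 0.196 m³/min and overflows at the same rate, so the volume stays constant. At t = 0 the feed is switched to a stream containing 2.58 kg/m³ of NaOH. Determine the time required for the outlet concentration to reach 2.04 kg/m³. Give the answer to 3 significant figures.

93.4 min

Species balance on the tank: V dC/dt = Q(C_in − C), so τ = V/Q = 59.694 min.
C(t) = C_in + (C₀ − C_in) e^(−t/τ). Set C = 2.04 and solve for t:
e^(−t/τ) = (C − C_in)/(C₀ − C_in) = (2.04 − 2.58)/(0 − 2.58) = 0.20930
t = −τ ln(…) = 59.694 × 1.5640 = 93.360 min.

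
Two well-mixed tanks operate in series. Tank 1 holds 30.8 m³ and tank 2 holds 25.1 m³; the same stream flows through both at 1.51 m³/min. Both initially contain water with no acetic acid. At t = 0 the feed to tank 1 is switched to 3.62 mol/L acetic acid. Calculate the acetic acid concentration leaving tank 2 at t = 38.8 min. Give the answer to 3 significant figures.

Species balance on tank i: dCᵢ/dt = (Cᵢ₋₁ − Cᵢ)/τᵢ with τᵢ = Vᵢ/Q.
τ₁ = 30.8/1.51 = 20.397 min; τ₂ = 25.1/1.51 = 16.623 min.
Solving the cascade with C₁(0)=C₂(0)=0 gives C₂(t) = C_in[1 − (τ₁ e^(−t/τ₁) − τ₂ e^(−t/τ₂))/(τ₁ − τ₂)].
At t = 38.8: e^(−t/τ₁) = 0.14924, e^(−t/τ₂) = 0.096890.
C₂ = 3.62·[1 − (20.397·0.14924 − 16.623·0.096890)/(3.7748)] = 3.62·0.62024 = 2.2453 mol/L.

2.25 mol/L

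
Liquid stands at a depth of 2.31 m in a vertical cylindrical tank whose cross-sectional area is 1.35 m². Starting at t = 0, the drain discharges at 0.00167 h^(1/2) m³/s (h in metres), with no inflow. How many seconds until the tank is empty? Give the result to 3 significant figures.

Mass balance (ρ constant): A dh/dt = −0.00167 √h.
∫ h^(−1/2) dh = −(0.00167/A) ∫ dt, giving 2√h = 2√h₀ − (0.00167/A) t.
Set h = 0: 2√h₀ = (0.00167/A) t_empty ⇒ t_empty = 2A√h₀/0.00167.
t_empty = 2·1.35·√2.31/0.00167 = 2.7000·1.5199/0.00167 = 2457.3 s.

2460 s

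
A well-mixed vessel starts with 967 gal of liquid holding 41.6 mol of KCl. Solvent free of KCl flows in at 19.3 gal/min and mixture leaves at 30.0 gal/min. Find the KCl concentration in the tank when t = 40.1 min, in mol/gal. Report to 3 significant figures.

0.0149 mol/gal

Let m(t) be the amount of KCl. Volume: V(t) = V₀ + (Q_in − Q_out) t = 967 − 10.700 t; V(40.1) = 537.93 gal.
No KCl enters, so dm/dt = −Q_out · (m/V).
dm/m = −Q_out dt/(V₀ − 10.700 t); integrating gives ln(m/m₀) = −(Q_out/(Q_in−Q_out)) ln(V/V₀).
m = m₀ (V₀/V)^(Q_out/(Q_in−Q_out)) = 41.6 × (967/537.93)^(-2.8037) = 8.0349 mol.
C = m/V = 8.0349/537.93 = 0.014937 mol/gal.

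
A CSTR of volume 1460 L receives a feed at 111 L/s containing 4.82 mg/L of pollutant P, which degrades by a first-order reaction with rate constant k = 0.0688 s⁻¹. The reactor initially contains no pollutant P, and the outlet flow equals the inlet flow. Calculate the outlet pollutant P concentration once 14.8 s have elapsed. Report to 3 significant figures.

V dC/dt = Q(C_in − C) − k V C.
This is linear with rate a = Q/V + k = 0.14483 s⁻¹.
C_ss = Q C_in/(Q + kV) = 2.5303 mg/L; C(t) = C_ss + (C₀ − C_ss) e^(−a t).
C(14.8) = 2.5303 + (-2.5303)·e^(−0.14483·14.8) = 2.5303 + (-2.5303)·0.11725 = 2.2336 mg/L.

2.23 mg/L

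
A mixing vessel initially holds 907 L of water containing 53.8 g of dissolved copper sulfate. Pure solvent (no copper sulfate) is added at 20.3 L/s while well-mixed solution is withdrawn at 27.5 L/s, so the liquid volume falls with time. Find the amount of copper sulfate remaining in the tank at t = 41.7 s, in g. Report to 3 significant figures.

Total volume: dV/dt = Q_in − Q_out = -7.2000 L/s, so V(t) = 907 − 7.2000 t and V(41.7) = 606.76 L.
Solute balance: dm/dt = 0 − Q_out C = −Q_out m/V(t).
Separate: dm/m = −Q_out dt/V(t) ⇒ ln(m/m₀) = −(Q_out/(Q_in−Q_out)) ln(V/V₀).
m = m₀ (V₀/V)^(Q_out/(Q_in−Q_out)) = 53.8 × (907/606.76)^(-3.8194) = 11.586 g.

11.6 g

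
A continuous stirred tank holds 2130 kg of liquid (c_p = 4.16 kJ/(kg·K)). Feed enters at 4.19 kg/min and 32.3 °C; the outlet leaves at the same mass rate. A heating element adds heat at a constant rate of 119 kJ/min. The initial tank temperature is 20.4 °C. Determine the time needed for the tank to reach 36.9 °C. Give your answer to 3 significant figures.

1080 min

Energy balance: M c_p dT/dt = ṁ c_p (T_in − T) + 119.
τ = M/ṁ = 508.35 min; T_ss = T_in + Q̇/(ṁ c_p) = 39.127 °C.
T(t) = T_ss + (T₀ − T_ss) e^(−t/τ). Set T = 36.9:
e^(−t/τ) = (36.9 − 39.127)/(20.4 − 39.127) = 0.11893
t = −508.35 · ln(0.11893) = 1082.4 min.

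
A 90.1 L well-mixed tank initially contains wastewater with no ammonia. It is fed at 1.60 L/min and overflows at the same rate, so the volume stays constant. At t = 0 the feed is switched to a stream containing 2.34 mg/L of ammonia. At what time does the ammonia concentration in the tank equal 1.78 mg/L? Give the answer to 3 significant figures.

Accumulation = in − out for the solute gives V dC/dt = Q(C_in − C), so τ = V/Q = 56.312 min.
C(t) = C_in + (C₀ − C_in) e^(−t/τ). Set C = 1.78 and solve for t:
e^(−t/τ) = (C − C_in)/(C₀ − C_in) = (1.78 − 2.34)/(0 − 2.34) = 0.23932
t = −τ ln(…) = 56.312 × 1.4300 = 80.525 min.

80.5 min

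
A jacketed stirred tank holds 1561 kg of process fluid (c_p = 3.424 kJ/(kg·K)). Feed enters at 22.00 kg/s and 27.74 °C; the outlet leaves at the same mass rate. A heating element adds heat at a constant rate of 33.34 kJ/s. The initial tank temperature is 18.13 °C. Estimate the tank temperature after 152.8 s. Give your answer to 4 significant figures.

27.02 °C

Energy balance: M c_p dT/dt = ṁ c_p (T_in − T) + 33.34.
τ = M/ṁ = 70.9545 s; T_ss = T_in + Q̇/(ṁ c_p) = 27.74 + 33.34/(22.00·3.424) = 28.1826 °C.
This is linear first-order; T(t) = T_ss + (T₀ − T_ss) e^(−t/τ).
T(152.8) = 28.1826 + (-10.0526)·e^(−152.8/70.9545) = 28.1826 + (-10.0526)·0.116078 = 27.0157 °C.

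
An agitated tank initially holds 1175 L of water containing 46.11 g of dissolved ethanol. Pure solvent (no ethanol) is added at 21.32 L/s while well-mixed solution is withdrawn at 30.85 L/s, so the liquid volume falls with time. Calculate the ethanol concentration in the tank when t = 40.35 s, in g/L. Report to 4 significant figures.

Let m(t) be the amount of ethanol. Volume: V(t) = V₀ + (Q_in − Q_out) t = 1175 − 9.53000 t; V(40.35) = 790.464 L.
Solute balance: dm/dt = 0 − Q_out C = −Q_out m/V(t).
dm/m = −Q_out dt/(V₀ − 9.53000 t); integrating gives ln(m/m₀) = −(Q_out/(Q_in−Q_out)) ln(V/V₀).
m = m₀ (V₀/V)^(Q_out/(Q_in−Q_out)) = 46.11 × (1175/790.464)^(-3.23715) = 12.7792 g.
C = m/V = 12.7792/790.464 = 0.0161667 g/L.

0.01617 g/L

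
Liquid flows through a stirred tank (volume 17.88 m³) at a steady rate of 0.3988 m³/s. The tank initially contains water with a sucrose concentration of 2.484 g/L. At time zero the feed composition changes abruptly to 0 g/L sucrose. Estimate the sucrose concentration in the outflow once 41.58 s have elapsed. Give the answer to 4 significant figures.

Accumulation = in − out for the solute gives V dC/dt = Q(C_in − C).
So dC/dt = (C_in − C)/τ with τ = V/Q = 17.88/0.3988 = 44.8345 s.
C approaches C_in exponentially: C(t) = C_in + (C₀ − C_in) e^(−t/τ).
C(41.58) = 0 + (2.484 − 0)·e^(−41.58/44.8345) = 0 + (2.48400)·0.395577 = 0.982612 g/L.

0.9826 g/L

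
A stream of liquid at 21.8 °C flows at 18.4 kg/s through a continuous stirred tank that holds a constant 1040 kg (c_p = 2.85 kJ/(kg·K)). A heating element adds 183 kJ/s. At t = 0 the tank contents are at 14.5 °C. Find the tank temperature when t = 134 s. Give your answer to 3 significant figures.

24.3 °C

Energy balance: M c_p dT/dt = ṁ c_p (T_in − T) + 183.
τ = M/ṁ = 56.522 s; T_ss = T_in + Q̇/(ṁ c_p) = 21.8 + 183/(18.4·2.85) = 25.290 °C.
This is linear first-order; T(t) = T_ss + (T₀ − T_ss) e^(−t/τ).
T(134) = 25.290 + (-10.790)·e^(−134/56.522) = 25.290 + (-10.790)·0.093409 = 24.282 °C.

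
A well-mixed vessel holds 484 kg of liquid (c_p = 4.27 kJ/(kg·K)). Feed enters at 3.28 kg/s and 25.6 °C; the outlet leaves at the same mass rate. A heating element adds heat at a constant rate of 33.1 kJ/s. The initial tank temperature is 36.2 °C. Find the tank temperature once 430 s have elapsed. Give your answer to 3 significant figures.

28.4 °C

M c_p dT/dt = ṁ c_p (T_in − T) + Q̇.
Rearrange: dT/dt = (T_ss − T)/τ with τ = M/ṁ = 147.56 s and T_ss = T_in + Q̇/(ṁ c_p) = 27.963 °C.
T approaches T_ss exponentially: T(t) = T_ss + (T₀ − T_ss) e^(−t/τ).
T(430) = 27.963 + (8.2367)·e^(−430/147.56) = 27.963 + (8.2367)·0.054256 = 28.410 °C.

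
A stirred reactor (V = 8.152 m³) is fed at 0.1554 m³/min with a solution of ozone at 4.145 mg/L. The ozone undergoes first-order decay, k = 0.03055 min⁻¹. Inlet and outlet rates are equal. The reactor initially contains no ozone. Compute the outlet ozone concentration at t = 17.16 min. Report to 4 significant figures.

0.9128 mg/L

Species balance: V dC/dt = Q C_in − Q C − k V C.
dC/dt = (Q/V) C_in − (Q/V + k) C; effective rate a = Q/V + k = 0.0190628 + 0.03055 = 0.0496128 min⁻¹.
C_ss = Q C_in/(Q + kV) = 1.59264 mg/L; C(t) = C_ss + (C₀ − C_ss) e^(−a t).
C(17.16) = 1.59264 + (-1.59264)·e^(−0.0496128·17.16) = 1.59264 + (-1.59264)·0.426836 = 0.912844 mg/L.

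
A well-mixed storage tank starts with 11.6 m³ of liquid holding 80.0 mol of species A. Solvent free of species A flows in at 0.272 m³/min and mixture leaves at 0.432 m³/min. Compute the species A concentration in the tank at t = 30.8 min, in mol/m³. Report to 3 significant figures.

2.69 mol/m³

Total volume: dV/dt = Q_in − Q_out = -0.16000 m³/min, so V(t) = 11.6 − 0.16000 t and V(30.8) = 6.6720 m³.
Species balance (pure solvent in): dm/dt = −Q_out · m/V(t).
dm/m = −Q_out dt/(V₀ − 0.16000 t); integrating gives ln(m/m₀) = −(Q_out/(Q_in−Q_out)) ln(V/V₀).
m = m₀ (V₀/V)^(Q_out/(Q_in−Q_out)) = 80.0 × (11.6/6.6720)^(-2.7000) = 17.970 mol.
C = m/V = 17.970/6.6720 = 2.6933 mol/m³.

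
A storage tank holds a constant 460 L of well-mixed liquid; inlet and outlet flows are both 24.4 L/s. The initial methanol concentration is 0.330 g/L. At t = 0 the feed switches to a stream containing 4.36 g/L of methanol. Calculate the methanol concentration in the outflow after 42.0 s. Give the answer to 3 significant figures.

3.93 g/L

Unsteady species balance (constant V, well mixed): V dC/dt = Q(C_in − C).
Rewrite as dC/dt + C/τ = C_in/τ, τ = V/Q = 18.852 s.
Integrating: C(t) = C_in + (C₀ − C_in) e^(−t/τ).
C(42.0) = 4.36 + (0.330 − 4.36)·e^(−42.0/18.852) = 4.36 + (-4.0300)·0.10776 = 3.9257 g/L.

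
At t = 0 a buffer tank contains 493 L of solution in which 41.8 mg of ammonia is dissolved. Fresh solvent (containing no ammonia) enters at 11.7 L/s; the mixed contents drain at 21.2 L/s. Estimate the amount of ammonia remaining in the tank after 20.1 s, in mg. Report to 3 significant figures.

14.0 mg

Total volume: dV/dt = Q_in − Q_out = -9.5000 L/s, so V(t) = 493 − 9.5000 t and V(20.1) = 302.05 L.
No ammonia enters, so dm/dt = −Q_out · (m/V).
Separate: dm/m = −Q_out dt/V(t) ⇒ ln(m/m₀) = −(Q_out/(Q_in−Q_out)) ln(V/V₀).
m = m₀ (V₀/V)^(Q_out/(Q_in−Q_out)) = 41.8 × (493/302.05)^(-2.2316) = 14.008 mg.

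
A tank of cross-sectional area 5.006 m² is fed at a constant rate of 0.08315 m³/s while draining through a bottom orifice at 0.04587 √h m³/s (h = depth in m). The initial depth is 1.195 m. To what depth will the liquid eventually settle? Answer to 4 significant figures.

3.286 m

Unsteady balance on liquid volume: A dh/dt = Q_in − 0.04587 √h. At steady state dh/dt = 0:
Q_in = 0.04587 √h_ss ⇒ √h_ss = 0.08315/0.04587 = 1.81273.
h_ss = 1.81273² = 3.28600 m. (Since h₀ = 1.195 m < h_ss, the level will rise toward this value.)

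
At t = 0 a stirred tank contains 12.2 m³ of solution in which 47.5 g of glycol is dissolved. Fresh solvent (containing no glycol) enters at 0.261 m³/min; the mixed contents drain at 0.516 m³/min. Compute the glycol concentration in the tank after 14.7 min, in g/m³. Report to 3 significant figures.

Total volume: dV/dt = Q_in − Q_out = -0.25500 m³/min, so V(t) = 12.2 − 0.25500 t and V(14.7) = 8.4515 m³.
Species balance (pure solvent in): dm/dt = −Q_out · m/V(t).
Separate: dm/m = −Q_out dt/V(t) ⇒ ln(m/m₀) = −(Q_out/(Q_in−Q_out)) ln(V/V₀).
m = m₀ (V₀/V)^(Q_out/(Q_in−Q_out)) = 47.5 × (12.2/8.4515)^(-2.0235) = 22.599 g.
C = m/V = 22.599/8.4515 = 2.6740 g/m³.

2.67 g/m³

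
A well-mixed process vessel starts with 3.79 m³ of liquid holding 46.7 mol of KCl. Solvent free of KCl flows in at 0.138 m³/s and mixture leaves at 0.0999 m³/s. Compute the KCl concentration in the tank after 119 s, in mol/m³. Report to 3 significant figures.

Let m(t) be the amount of KCl. Volume: V(t) = V₀ + (Q_in − Q_out) t = 3.79 + 0.038100 t; V(119) = 8.3239 m³.
No KCl enters, so dm/dt = −Q_out · (m/V).
dm/m = −Q_out dt/(V₀ + 0.038100 t); integrating gives ln(m/m₀) = −(Q_out/(Q_in−Q_out)) ln(V/V₀).
m = m₀ (V₀/V)^(Q_out/(Q_in−Q_out)) = 46.7 × (3.79/8.3239)^(2.6220) = 5.9347 mol.
C = m/V = 5.9347/8.3239 = 0.71297 mol/m³.

0.713 mol/m³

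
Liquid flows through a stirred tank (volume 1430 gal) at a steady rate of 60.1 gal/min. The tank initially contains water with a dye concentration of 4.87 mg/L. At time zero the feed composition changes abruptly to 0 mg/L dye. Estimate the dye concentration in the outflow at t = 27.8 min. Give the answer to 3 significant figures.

1.51 mg/L

Unsteady species balance (constant V, well mixed): V dC/dt = Q(C_in − C).
So dC/dt = (C_in − C)/τ with τ = V/Q = 1430/60.1 = 23.794 min.
Integrating: C(t) = C_in + (C₀ − C_in) e^(−t/τ).
C(27.8) = 0 + (4.87 − 0)·e^(−27.8/23.794) = 0 + (4.8700)·0.31087 = 1.5139 mg/L.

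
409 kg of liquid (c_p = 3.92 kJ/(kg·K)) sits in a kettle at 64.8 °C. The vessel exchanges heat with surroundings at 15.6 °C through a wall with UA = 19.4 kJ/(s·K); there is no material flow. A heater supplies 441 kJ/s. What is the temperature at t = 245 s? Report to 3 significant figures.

M c_p dT/dt = −UA(T − T_amb) + Q̇.
dT/dt = (T_ss − T)/τ with T_ss = T_amb + Q̇/UA = 15.6 + 441/19.4 = 38.332 °C, τ = M c_p/UA = 409·3.92/19.4 = 82.643 s.
Solution: T(t) = T_ss + (T₀ − T_ss) e^(−t/τ).
T(245) = 38.332 + (26.468)·0.051584 = 39.697 °C.

39.7 °C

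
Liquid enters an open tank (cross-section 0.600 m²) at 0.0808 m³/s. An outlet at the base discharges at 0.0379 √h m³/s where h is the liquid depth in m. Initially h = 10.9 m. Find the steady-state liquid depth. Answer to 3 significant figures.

4.55 m

Mass balance (ρ constant): A dh/dt = Q_in − 0.0379 √h. At steady state dh/dt = 0:
Q_in = 0.0379 √h_ss ⇒ √h_ss = 0.0808/0.0379 = 2.1319.
h_ss = 2.1319² = 4.5451 m. (Since h₀ = 10.9 m > h_ss, the level will fall toward this value.)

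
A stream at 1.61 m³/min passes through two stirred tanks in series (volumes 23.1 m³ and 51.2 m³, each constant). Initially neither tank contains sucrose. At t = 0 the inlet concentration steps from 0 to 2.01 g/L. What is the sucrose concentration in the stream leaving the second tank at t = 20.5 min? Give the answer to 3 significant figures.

0.484 g/L

Time constants: τᵢ = Vᵢ/Q for each well-mixed tank.
τ₁ = 23.1/1.61 = 14.348 min; τ₂ = 51.2/1.61 = 31.801 min.
Solving the cascade with C₁(0)=C₂(0)=0 gives C₂(t) = C_in[1 − (τ₁ e^(−t/τ₁) − τ₂ e^(−t/τ₂))/(τ₁ − τ₂)].
At t = 20.5: e^(−t/τ₁) = 0.23960, e^(−t/τ₂) = 0.52486.
C₂ = 2.01·[1 − (14.348·0.23960 − 31.801·0.52486)/(-17.453)] = 2.01·0.24064 = 0.48369 g/L.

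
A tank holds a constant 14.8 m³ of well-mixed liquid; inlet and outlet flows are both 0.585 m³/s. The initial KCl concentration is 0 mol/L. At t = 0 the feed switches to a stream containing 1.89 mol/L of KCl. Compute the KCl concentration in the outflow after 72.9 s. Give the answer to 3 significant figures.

Transient balance on the dissolved component: V dC/dt = Q(C_in − C).
Rewrite as dC/dt + C/τ = C_in/τ, τ = V/Q = 25.299 s.
This is linear first-order; C(t) = C_in + (C₀ − C_in) e^(−t/τ).
C(72.9) = 1.89 + (0 − 1.89)·e^(−72.9/25.299) = 1.89 + (-1.8900)·0.056049 = 1.7841 mol/L.

1.78 mol/L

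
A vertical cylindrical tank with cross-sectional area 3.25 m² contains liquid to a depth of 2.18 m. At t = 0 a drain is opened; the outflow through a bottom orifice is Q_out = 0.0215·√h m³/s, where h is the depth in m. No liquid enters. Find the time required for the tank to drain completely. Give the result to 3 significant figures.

Accumulation of liquid (constant cross-section A): A dh/dt = −0.0215 √h.
This is separable: 2 d(√h)/dt = −0.0215/A, so √h = √h₀ − (0.0215/(2A)) t.
Tank is empty when √h = 0: t_empty = 2A√h₀/0.0215.
t_empty = 2·3.25·√2.18/0.0215 = 6.5000·1.4765/0.0215 = 446.38 s.

446 s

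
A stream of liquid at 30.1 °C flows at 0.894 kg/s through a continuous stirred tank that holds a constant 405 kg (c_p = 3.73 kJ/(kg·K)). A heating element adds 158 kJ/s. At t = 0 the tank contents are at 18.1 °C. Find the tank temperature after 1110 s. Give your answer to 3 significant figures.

M c_p dT/dt = ṁ c_p (T_in − T) + Q̇.
τ = M/ṁ = 453.02 s; T_ss = T_in + Q̇/(ṁ c_p) = 30.1 + 158/(0.894·3.73) = 77.482 °C.
This is linear first-order; T(t) = T_ss + (T₀ − T_ss) e^(−t/τ).
T(1110) = 77.482 + (-59.382)·e^(−1110/453.02) = 77.482 + (-59.382)·0.086274 = 72.359 °C.

72.4 °C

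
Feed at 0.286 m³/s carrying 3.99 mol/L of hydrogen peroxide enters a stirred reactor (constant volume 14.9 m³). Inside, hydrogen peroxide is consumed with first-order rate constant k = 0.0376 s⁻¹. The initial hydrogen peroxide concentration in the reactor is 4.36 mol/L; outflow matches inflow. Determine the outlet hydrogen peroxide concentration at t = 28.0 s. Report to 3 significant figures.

Accumulation = in − out − consumed: V dC/dt = Q C_in − Q C − k V C.
This is linear with rate a = Q/V + k = 0.056795 s⁻¹.
C_ss = Q C_in/(Q + kV) = 1.3485 mol/L; C(t) = C_ss + (C₀ − C_ss) e^(−a t).
C(28.0) = 1.3485 + (3.0115)·e^(−0.056795·28.0) = 1.3485 + (3.0115)·0.20387 = 1.9625 mol/L.

1.96 mol/L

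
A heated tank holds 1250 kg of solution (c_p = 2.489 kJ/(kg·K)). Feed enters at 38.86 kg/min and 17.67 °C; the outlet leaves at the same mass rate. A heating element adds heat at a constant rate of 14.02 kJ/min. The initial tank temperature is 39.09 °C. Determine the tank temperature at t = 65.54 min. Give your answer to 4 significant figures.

20.59 °C

First-law balance (no shaft work): M c_p dT/dt = ṁ c_p (T_in − T) + 14.02.
Rearrange: dT/dt = (T_ss − T)/τ with τ = M/ṁ = 32.1668 min and T_ss = T_in + Q̇/(ṁ c_p) = 17.8150 °C.
Solution: T(t) = T_ss + (T₀ − T_ss) e^(−t/τ).
T(65.54) = 17.8150 + (21.2750)·e^(−65.54/32.1668) = 17.8150 + (21.2750)·0.130353 = 20.5882 °C.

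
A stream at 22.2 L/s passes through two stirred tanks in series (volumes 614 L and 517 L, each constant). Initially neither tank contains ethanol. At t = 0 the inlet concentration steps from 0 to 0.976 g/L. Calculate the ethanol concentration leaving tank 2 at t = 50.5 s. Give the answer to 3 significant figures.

0.576 g/L

Each tank obeys Vᵢ dCᵢ/dt = Q(Cᵢ₋₁ − Cᵢ), so τᵢ = Vᵢ/Q.
τ₁ = 614/22.2 = 27.658 s; τ₂ = 517/22.2 = 23.288 s.
Tank 1: C₁ = C_in(1 − e^(−t/τ₁)). Tank 2 (τ₁ ≠ τ₂): C₂ = C_in[1 − (τ₁ e^(−t/τ₁) − τ₂ e^(−t/τ₂))/(τ₁ − τ₂)].
At t = 50.5: e^(−t/τ₁) = 0.16107, e^(−t/τ₂) = 0.11435.
C₂ = 0.976·[1 − (27.658·0.16107 − 23.288·0.11435)/(4.3694)] = 0.976·0.58991 = 0.57575 g/L.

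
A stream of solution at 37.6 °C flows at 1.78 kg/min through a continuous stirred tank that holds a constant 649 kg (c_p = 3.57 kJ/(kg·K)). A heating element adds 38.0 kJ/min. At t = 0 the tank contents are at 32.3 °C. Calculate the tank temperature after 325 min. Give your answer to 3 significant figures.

M c_p dT/dt = ṁ c_p (T_in − T) + Q̇.
τ = M/ṁ = 364.61 min; T_ss = T_in + Q̇/(ṁ c_p) = 37.6 + 38.0/(1.78·3.57) = 43.580 °C.
Integrating: T(t) = T_ss + (T₀ − T_ss) e^(−t/τ).
T(325) = 43.580 + (-11.280)·e^(−325/364.61) = 43.580 + (-11.280)·0.41009 = 38.954 °C.

39.0 °C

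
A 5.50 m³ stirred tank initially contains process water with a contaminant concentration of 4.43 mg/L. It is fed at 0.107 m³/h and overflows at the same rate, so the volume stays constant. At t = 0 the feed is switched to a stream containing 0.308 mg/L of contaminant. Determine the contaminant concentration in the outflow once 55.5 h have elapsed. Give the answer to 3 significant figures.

Species balance on the tank: V dC/dt = Q(C_in − C).
Rewrite as dC/dt + C/τ = C_in/τ, τ = V/Q = 51.402 h.
This is linear first-order; C(t) = C_in + (C₀ − C_in) e^(−t/τ).
C(55.5) = 0.308 + (4.43 − 0.308)·e^(−55.5/51.402) = 0.308 + (4.1220)·0.33969 = 1.7082 mg/L.

1.71 mg/L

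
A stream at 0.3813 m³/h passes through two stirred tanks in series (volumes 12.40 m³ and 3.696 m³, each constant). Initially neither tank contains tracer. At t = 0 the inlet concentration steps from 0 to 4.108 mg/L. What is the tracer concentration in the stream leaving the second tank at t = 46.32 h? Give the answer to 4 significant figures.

2.714 mg/L

Each tank obeys Vᵢ dCᵢ/dt = Q(Cᵢ₋₁ − Cᵢ), so τᵢ = Vᵢ/Q.
τ₁ = 12.40/0.3813 = 32.5203 h; τ₂ = 3.696/0.3813 = 9.69315 h.
Solving the cascade with C₁(0)=C₂(0)=0 gives C₂(t) = C_in[1 − (τ₁ e^(−t/τ₁) − τ₂ e^(−t/τ₂))/(τ₁ − τ₂)].
At t = 46.32: e^(−t/τ₁) = 0.240667, e^(−t/τ₂) = 0.00840751.
C₂ = 4.108·[1 − (32.5203·0.240667 − 9.69315·0.00840751)/(22.8272)] = 4.108·0.660708 = 2.71419 mg/L.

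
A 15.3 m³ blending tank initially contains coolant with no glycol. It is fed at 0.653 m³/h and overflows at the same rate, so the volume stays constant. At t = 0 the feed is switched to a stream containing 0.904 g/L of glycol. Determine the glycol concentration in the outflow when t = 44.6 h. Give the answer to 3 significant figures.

Species balance on the tank: V dC/dt = Q(C_in − C).
So dC/dt = (C_in − C)/τ with τ = V/Q = 15.3/0.653 = 23.430 h.
Integrating: C(t) = C_in + (C₀ − C_in) e^(−t/τ).
C(44.6) = 0.904 + (0 − 0.904)·e^(−44.6/23.430) = 0.904 + (-0.90400)·0.14904 = 0.76926 g/L.

0.769 g/L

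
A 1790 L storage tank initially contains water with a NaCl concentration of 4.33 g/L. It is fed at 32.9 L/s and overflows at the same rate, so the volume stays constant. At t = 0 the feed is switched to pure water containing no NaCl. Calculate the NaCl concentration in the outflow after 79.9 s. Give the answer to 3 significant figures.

0.997 g/L

Unsteady species balance (constant V, well mixed): V dC/dt = Q(C_in − C).
So dC/dt = (C_in − C)/τ with τ = V/Q = 1790/32.9 = 54.407 s.
C approaches C_in exponentially: C(t) = C_in + (C₀ − C_in) e^(−t/τ).
C(79.9) = 0 + (4.33 − 0)·e^(−79.9/54.407) = 0 + (4.3300)·0.23026 = 0.99702 g/L.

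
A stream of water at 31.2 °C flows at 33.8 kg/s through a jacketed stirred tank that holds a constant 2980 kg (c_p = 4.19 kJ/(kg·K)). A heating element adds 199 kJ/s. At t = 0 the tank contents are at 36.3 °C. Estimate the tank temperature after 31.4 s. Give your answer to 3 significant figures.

35.2 °C

M c_p dT/dt = ṁ c_p (T_in − T) + Q̇.
τ = M/ṁ = 88.166 s; T_ss = T_in + Q̇/(ṁ c_p) = 31.2 + 199/(33.8·4.19) = 32.605 °C.
T approaches T_ss exponentially: T(t) = T_ss + (T₀ − T_ss) e^(−t/τ).
T(31.4) = 32.605 + (3.6949)·e^(−31.4/88.166) = 32.605 + (3.6949)·0.70037 = 35.193 °C.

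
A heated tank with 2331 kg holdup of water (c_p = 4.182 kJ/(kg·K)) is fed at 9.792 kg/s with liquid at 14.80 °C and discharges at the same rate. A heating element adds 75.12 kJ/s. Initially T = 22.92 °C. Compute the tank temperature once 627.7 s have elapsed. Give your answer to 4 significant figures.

17.08 °C

Unsteady energy balance on the tank contents: M c_p dT/dt = ṁ c_p (T_in − T) + 75.12.
Rearrange: dT/dt = (T_ss − T)/τ with τ = M/ṁ = 238.051 s and T_ss = T_in + Q̇/(ṁ c_p) = 16.6344 °C.
Integrating: T(t) = T_ss + (T₀ − T_ss) e^(−t/τ).
T(627.7) = 16.6344 + (6.28557)·e^(−627.7/238.051) = 16.6344 + (6.28557)·0.0715882 = 17.0844 °C.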